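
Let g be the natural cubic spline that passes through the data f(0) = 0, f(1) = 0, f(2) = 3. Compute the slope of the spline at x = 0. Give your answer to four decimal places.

With M_i denoting the second derivative at x_i, h_i = 1, 1, and Δ_i = (y_(i+1) − y_i)/h_i = 0, 3:
  1·M_0 + 4·M_1 + 1·M_2 = 6(Δ_1 - Δ_0) = 18
Natural end conditions: M_0 = M_2 = 0.
Solving the tridiagonal system: M_0 = 0, M_1 = 9/2, M_2 = 0.
On [0, 1], g'(x) = b_0 + 2c_0·x + 3d_0·x² with b_0 = Δ_0 - h_0(2M_0 + M_1)/6 = -3/4, c_0 = M_0/2 = 0, d_0 = (M_1 - M_0)/(6h_0) = 3/4. So g'(0) = -3/4.

-0.7500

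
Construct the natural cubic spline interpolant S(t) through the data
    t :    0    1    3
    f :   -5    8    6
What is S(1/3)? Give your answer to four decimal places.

0.0247

Write σ_i for S''(x_i). With h_i = 1, 2 and divided differences Δ_i = 13, -1, the continuity of S' gives the tridiagonal system
  1·σ_0 + 6·σ_1 + 2·σ_2 = 6(Δ_1 - Δ_0) = -84
Natural end conditions: σ_0 = σ_2 = 0.
Hence σ_0 = 0, σ_1 = -14, σ_2 = 0.
On [0, 1], S(t) = -5 + 46/3·t + 0·t² - 7/3·t³.
With t = 1/3: S(1/3) = 2/81.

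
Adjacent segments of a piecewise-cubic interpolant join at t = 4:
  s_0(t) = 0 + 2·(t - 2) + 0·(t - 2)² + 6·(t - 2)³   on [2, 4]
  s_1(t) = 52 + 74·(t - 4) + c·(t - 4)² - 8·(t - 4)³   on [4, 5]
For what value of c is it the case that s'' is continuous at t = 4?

s_0''(t) = 0 + 36·(t - 2), so s_0''(4) = 72. On the right, s_1''(4) = 2c, so c = 36.

36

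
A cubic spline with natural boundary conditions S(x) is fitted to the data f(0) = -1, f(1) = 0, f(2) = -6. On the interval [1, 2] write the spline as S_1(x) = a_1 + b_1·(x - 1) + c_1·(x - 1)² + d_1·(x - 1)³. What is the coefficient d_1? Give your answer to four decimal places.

1.7500

Put M_i = S'' at the i-th knot. Here h = (1, 1) and Δ = (1, -6), so the interior equations h_(i-1)·M_(i-1) + 2(h_(i-1)+h_i)·M_i + h_i·M_(i+1) = 6(Δ_i − Δ_(i-1)) read
  1·M_0 + 4·M_1 + 1·M_2 = 6(Δ_1 - Δ_0) = -42
Natural end conditions: M_0 = M_2 = 0.
Solving the tridiagonal system: M_0 = 0, M_1 = -21/2, M_2 = 0.
On [1, 2], with S_1(x) = a_1 + b_1·(x - 1) + c_1·(x - 1)² + d_1·(x - 1)³: c_1 = M_1/2 = -21/4, d_1 = (M_2 - M_1)/(6h_1) = 7/4, b_1 = Δ_1 - h_1(2M_1 + M_2)/6 = -5/2.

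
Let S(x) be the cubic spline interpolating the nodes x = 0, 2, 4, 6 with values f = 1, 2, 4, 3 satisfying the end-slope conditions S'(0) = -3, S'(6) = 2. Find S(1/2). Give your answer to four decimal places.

With m_i denoting the second derivative at x_i, h_i = 2, 2, 2, and Δ_i = (y_(i+1) − y_i)/h_i = 1/2, 1, -1/2:
  2·m_0 + 8·m_1 + 2·m_2 = 6(Δ_1 - Δ_0) = 3
  2·m_1 + 8·m_2 + 2·m_3 = 6(Δ_2 - Δ_1) = -9
Clamped end conditions give two more equations: 2h_0·m_0 + h_0·m_1 = 6(Δ_0 - S'(0)) = 21 and h_2·m_2 + 2h_2·m_3 = 6(S'(6) - Δ_2) = 15.
Solving the tridiagonal system: m_0 = 82/15, m_1 = -13/30, m_2 = -67/30, m_3 = 73/15.
On [0, 2], S(x) = 1 - 3·x + 41/15·x² - 59/120·x³.
With x = 1/2: S(1/2) = 39/320.

0.1219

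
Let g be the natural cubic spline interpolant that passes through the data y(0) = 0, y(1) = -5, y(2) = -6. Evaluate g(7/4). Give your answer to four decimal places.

Put M_i = g'' at the i-th knot. Here h = (1, 1) and Δ = (-5, -1), so the interior equations h_(i-1)·M_(i-1) + 2(h_(i-1)+h_i)·M_i + h_i·M_(i+1) = 6(Δ_i − Δ_(i-1)) read
  1·M_0 + 4·M_1 + 1·M_2 = 6(Δ_1 - Δ_0) = 24
Natural end conditions: M_0 = M_2 = 0.
Forward elimination and back-substitution give M_0 = 0, M_1 = 6, M_2 = 0.
On [1, 2], g(t) = -5 - 3·(t - 1) + 3·(t - 1)² - 1·(t - 1)³.
With (t - 1) = 3/4: g(7/4) = -383/64.

-5.9844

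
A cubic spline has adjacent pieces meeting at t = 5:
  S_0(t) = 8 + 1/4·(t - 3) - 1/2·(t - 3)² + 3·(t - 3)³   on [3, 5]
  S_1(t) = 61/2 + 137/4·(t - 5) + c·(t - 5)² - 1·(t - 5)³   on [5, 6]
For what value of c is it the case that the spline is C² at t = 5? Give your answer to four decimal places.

S_0''(t) = -1 + 18·(t - 3), so S_0''(5) = 35. On the right, S_1''(5) = 2c, so c = 35/2.

17.5000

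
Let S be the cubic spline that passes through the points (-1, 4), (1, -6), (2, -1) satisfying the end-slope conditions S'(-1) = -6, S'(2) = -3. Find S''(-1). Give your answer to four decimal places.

-7.5000

With M_i denoting the second derivative at x_i, h_i = 2, 1, and Δ_i = (y_(i+1) − y_i)/h_i = -5, 5:
  2·M_0 + 6·M_1 + 1·M_2 = 6(Δ_1 - Δ_0) = 60
Clamped end conditions give two more equations: 2h_0·M_0 + h_0·M_1 = 6(Δ_0 - S'(-1)) = 6 and h_1·M_1 + 2h_1·M_2 = 6(S'(2) - Δ_1) = -48.
Solving: M_0 = -15/2, M_1 = 18, M_2 = -33.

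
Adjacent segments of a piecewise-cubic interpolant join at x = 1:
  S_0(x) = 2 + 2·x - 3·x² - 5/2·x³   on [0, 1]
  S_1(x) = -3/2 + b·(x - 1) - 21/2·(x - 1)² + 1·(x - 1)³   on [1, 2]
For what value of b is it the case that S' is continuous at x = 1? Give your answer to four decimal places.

S_0'(x) = 2 - 6·x - 15/2·x², so S_0'(1) = -23/2. On the right, S_1'(1) = b, so b = -23/2.

-11.5000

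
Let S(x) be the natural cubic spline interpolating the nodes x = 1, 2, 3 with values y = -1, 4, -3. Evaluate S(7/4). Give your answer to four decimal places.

Put m_i = S'' at the i-th knot. Here h = (1, 1) and Δ = (5, -7), so the interior equations h_(i-1)·m_(i-1) + 2(h_(i-1)+h_i)·m_i + h_i·m_(i+1) = 6(Δ_i − Δ_(i-1)) read
  1·m_0 + 4·m_1 + 1·m_2 = 6(Δ_1 - Δ_0) = -72
Natural end conditions: m_0 = m_2 = 0.
Solving: m_0 = 0, m_1 = -18, m_2 = 0.
On [1, 2], S(x) = -1 + 8·(x - 1) + 0·(x - 1)² - 3·(x - 1)³.
With (x - 1) = 3/4: S(7/4) = 239/64.

3.7344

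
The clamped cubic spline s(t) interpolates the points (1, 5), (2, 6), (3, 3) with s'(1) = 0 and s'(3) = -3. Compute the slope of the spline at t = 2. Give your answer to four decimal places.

Let M_i = s''(x_i). Step sizes h_i = 1, 1; slopes of the chords Δ_i = (y_(i+1) - y_i)/h_i = 1, -3.
  1·M_0 + 4·M_1 + 1·M_2 = 6(Δ_1 - Δ_0) = -24
Clamped end conditions give two more equations: 2h_0·M_0 + h_0·M_1 = 6(Δ_0 - s'(1)) = 6 and h_1·M_1 + 2h_1·M_2 = 6(s'(3) - Δ_1) = 0.
Forward elimination and back-substitution give M_0 = 15/2, M_1 = -9, M_2 = 9/2.
On [2, 3], s'(t) = b_1 + 2c_1·(t - 2) + 3d_1·(t - 2)² with b_1 = Δ_1 - h_1(2M_1 + M_2)/6 = -3/4, c_1 = M_1/2 = -9/2, d_1 = (M_2 - M_1)/(6h_1) = 9/4. So s'(2) = -3/4.

-0.7500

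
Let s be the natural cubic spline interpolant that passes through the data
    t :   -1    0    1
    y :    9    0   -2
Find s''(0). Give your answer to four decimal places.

10.5000

Put m_i = s'' at the i-th knot. Here h = (1, 1) and Δ = (-9, -2), so the interior equations h_(i-1)·m_(i-1) + 2(h_(i-1)+h_i)·m_i + h_i·m_(i+1) = 6(Δ_i − Δ_(i-1)) read
  1·m_0 + 4·m_1 + 1·m_2 = 6(Δ_1 - Δ_0) = 42
Natural end conditions: m_0 = m_2 = 0.
Solving: m_0 = 0, m_1 = 21/2, m_2 = 0.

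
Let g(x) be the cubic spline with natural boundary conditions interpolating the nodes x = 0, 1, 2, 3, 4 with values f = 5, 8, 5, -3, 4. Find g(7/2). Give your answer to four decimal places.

-1.1004

Write m_i for g''(x_i). With h_i = 1, 1, 1, 1 and divided differences Δ_i = 3, -3, -8, 7, the continuity of g' gives the tridiagonal system
  1·m_0 + 4·m_1 + 1·m_2 = 6(Δ_1 - Δ_0) = -36
  1·m_1 + 4·m_2 + 1·m_3 = 6(Δ_2 - Δ_1) = -30
  1·m_2 + 4·m_3 + 1·m_4 = 6(Δ_3 - Δ_2) = 90
Natural end conditions: m_0 = m_4 = 0.
Solving: m_0 = 0, m_1 = -165/28, m_2 = -87/7, m_3 = 717/28, m_4 = 0.
On [3, 4], g(x) = -3 - 43/28·(x - 3) + 717/56·(x - 3)² - 239/56·(x - 3)³.
With (x - 3) = 1/2: g(7/2) = -493/448.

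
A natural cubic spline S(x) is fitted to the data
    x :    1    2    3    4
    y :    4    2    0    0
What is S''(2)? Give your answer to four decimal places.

-0.8000

Put σ_i = S'' at the i-th knot. Here h = (1, 1, 1) and Δ = (-2, -2, 0), so the interior equations h_(i-1)·σ_(i-1) + 2(h_(i-1)+h_i)·σ_i + h_i·σ_(i+1) = 6(Δ_i − Δ_(i-1)) read
  1·σ_0 + 4·σ_1 + 1·σ_2 = 6(Δ_1 - Δ_0) = 0
  1·σ_1 + 4·σ_2 + 1·σ_3 = 6(Δ_2 - Δ_1) = 12
Natural end conditions: σ_0 = σ_3 = 0.
Forward elimination and back-substitution give σ_0 = 0, σ_1 = -4/5, σ_2 = 16/5, σ_3 = 0.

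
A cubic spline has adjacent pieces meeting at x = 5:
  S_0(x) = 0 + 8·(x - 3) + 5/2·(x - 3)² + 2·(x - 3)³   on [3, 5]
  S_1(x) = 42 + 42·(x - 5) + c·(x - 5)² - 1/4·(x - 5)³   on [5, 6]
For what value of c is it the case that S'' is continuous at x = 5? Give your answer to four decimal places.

S_0''(x) = 5 + 12·(x - 3), so S_0''(5) = 29. On the right, S_1''(5) = 2c, so c = 29/2.

14.5000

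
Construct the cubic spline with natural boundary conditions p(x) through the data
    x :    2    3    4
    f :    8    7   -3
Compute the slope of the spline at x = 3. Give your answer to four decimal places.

With M_i denoting the second derivative at x_i, h_i = 1, 1, and Δ_i = (y_(i+1) − y_i)/h_i = -1, -10:
  1·M_0 + 4·M_1 + 1·M_2 = 6(Δ_1 - Δ_0) = -54
Natural end conditions: M_0 = M_2 = 0.
Solving the tridiagonal system: M_0 = 0, M_1 = -27/2, M_2 = 0.
On [3, 4], p'(x) = b_1 + 2c_1·(x - 3) + 3d_1·(x - 3)² with b_1 = Δ_1 - h_1(2M_1 + M_2)/6 = -11/2, c_1 = M_1/2 = -27/4, d_1 = (M_2 - M_1)/(6h_1) = 9/4. So p'(3) = -11/2.

-5.5000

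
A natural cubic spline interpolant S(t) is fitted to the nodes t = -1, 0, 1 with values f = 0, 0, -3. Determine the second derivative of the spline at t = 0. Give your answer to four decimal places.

-4.5000

Let M_i = S''(x_i). Step sizes h_i = 1, 1; slopes of the chords Δ_i = (y_(i+1) - y_i)/h_i = 0, -3.
  1·M_0 + 4·M_1 + 1·M_2 = 6(Δ_1 - Δ_0) = -18
Natural end conditions: M_0 = M_2 = 0.
Hence M_0 = 0, M_1 = -9/2, M_2 = 0.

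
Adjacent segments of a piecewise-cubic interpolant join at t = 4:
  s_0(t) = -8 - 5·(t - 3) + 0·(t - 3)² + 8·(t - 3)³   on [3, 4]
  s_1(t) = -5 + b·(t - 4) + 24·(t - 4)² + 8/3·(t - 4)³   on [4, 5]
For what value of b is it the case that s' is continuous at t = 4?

s_0'(t) = -5 + 0·(t - 3) + 24·(t - 3)², so s_0'(4) = 19. On the right, s_1'(4) = b, so b = 19.

19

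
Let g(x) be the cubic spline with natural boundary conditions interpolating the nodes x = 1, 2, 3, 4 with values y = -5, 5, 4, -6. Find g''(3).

-10

With M_i denoting the second derivative at x_i, h_i = 1, 1, 1, and Δ_i = (y_(i+1) − y_i)/h_i = 10, -1, -10:
  1·M_0 + 4·M_1 + 1·M_2 = 6(Δ_1 - Δ_0) = -66
  1·M_1 + 4·M_2 + 1·M_3 = 6(Δ_2 - Δ_1) = -54
Natural end conditions: M_0 = M_3 = 0.
Forward elimination and back-substitution give M_0 = 0, M_1 = -14, M_2 = -10, M_3 = 0.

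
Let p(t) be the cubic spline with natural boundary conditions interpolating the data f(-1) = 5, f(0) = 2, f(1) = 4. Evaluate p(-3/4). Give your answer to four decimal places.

3.9570

Put σ_i = p'' at the i-th knot. Here h = (1, 1) and Δ = (-3, 2), so the interior equations h_(i-1)·σ_(i-1) + 2(h_(i-1)+h_i)·σ_i + h_i·σ_(i+1) = 6(Δ_i − Δ_(i-1)) read
  1·σ_0 + 4·σ_1 + 1·σ_2 = 6(Δ_1 - Δ_0) = 30
Natural end conditions: σ_0 = σ_2 = 0.
Forward elimination and back-substitution give σ_0 = 0, σ_1 = 15/2, σ_2 = 0.
On [-1, 0], p(t) = 5 - 17/4·(t + 1) + 0·(t + 1)² + 5/4·(t + 1)³.
With (t + 1) = 1/4: p(-3/4) = 1013/256.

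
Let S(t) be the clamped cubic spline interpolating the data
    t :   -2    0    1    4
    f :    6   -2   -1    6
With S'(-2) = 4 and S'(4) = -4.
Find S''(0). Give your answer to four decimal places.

10.2857

Let M_i = S''(x_i). Step sizes h_i = 2, 1, 3; slopes of the chords Δ_i = (y_(i+1) - y_i)/h_i = -4, 1, 7/3.
  2·M_0 + 6·M_1 + 1·M_2 = 6(Δ_1 - Δ_0) = 30
  1·M_1 + 8·M_2 + 3·M_3 = 6(Δ_2 - Δ_1) = 8
Clamped end conditions give two more equations: 2h_0·M_0 + h_0·M_1 = 6(Δ_0 - S'(-2)) = -48 and h_2·M_2 + 2h_2·M_3 = 6(S'(4) - Δ_2) = -38.
Hence M_0 = -120/7, M_1 = 72/7, M_2 = 18/7, M_3 = -160/21.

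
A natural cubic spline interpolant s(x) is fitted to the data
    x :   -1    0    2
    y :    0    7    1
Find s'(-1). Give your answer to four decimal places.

Put M_i = s'' at the i-th knot. Here h = (1, 2) and Δ = (7, -3), so the interior equations h_(i-1)·M_(i-1) + 2(h_(i-1)+h_i)·M_i + h_i·M_(i+1) = 6(Δ_i − Δ_(i-1)) read
  1·M_0 + 6·M_1 + 2·M_2 = 6(Δ_1 - Δ_0) = -60
Natural end conditions: M_0 = M_2 = 0.
Solving the tridiagonal system: M_0 = 0, M_1 = -10, M_2 = 0.
On [-1, 0], s'(x) = b_0 + 2c_0·(x + 1) + 3d_0·(x + 1)² with b_0 = Δ_0 - h_0(2M_0 + M_1)/6 = 26/3, c_0 = M_0/2 = 0, d_0 = (M_1 - M_0)/(6h_0) = -5/3. So s'(-1) = 26/3.

8.6667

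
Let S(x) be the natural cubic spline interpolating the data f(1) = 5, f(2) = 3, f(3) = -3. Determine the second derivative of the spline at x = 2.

-6

Let M_i = S''(x_i). Step sizes h_i = 1, 1; slopes of the chords Δ_i = (y_(i+1) - y_i)/h_i = -2, -6.
  1·M_0 + 4·M_1 + 1·M_2 = 6(Δ_1 - Δ_0) = -24
Natural end conditions: M_0 = M_2 = 0.
Forward elimination and back-substitution give M_0 = 0, M_1 = -6, M_2 = 0.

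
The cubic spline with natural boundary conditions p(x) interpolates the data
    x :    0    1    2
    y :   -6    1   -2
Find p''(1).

-15

With M_i denoting the second derivative at x_i, h_i = 1, 1, and Δ_i = (y_(i+1) − y_i)/h_i = 7, -3:
  1·M_0 + 4·M_1 + 1·M_2 = 6(Δ_1 - Δ_0) = -60
Natural end conditions: M_0 = M_2 = 0.
Forward elimination and back-substitution give M_0 = 0, M_1 = -15, M_2 = 0.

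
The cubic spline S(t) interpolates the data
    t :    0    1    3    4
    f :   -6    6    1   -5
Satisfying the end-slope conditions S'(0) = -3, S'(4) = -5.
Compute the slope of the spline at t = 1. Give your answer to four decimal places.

13.0429

With M_i denoting the second derivative at x_i, h_i = 1, 2, 1, and Δ_i = (y_(i+1) − y_i)/h_i = 12, -5/2, -6:
  1·M_0 + 6·M_1 + 2·M_2 = 6(Δ_1 - Δ_0) = -87
  2·M_1 + 6·M_2 + 1·M_3 = 6(Δ_2 - Δ_1) = -21
Clamped end conditions give two more equations: 2h_0·M_0 + h_0·M_1 = 6(Δ_0 - S'(0)) = 90 and h_2·M_2 + 2h_2·M_3 = 6(S'(4) - Δ_2) = 6.
Solving: M_0 = 2027/35, M_1 = -904/35, M_2 = 176/35, M_3 = 17/35.
On [1, 3], S'(t) = b_1 + 2c_1·(t - 1) + 3d_1·(t - 1)² with b_1 = Δ_1 - h_1(2M_1 + M_2)/6 = 913/70, c_1 = M_1/2 = -452/35, d_1 = (M_2 - M_1)/(6h_1) = 18/7. So S'(1) = 913/70.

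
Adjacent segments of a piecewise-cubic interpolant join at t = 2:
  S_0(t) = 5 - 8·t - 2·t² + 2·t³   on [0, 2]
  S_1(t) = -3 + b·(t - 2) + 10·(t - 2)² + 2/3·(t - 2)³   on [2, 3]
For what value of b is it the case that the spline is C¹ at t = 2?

8

S_0'(t) = -8 - 4·t + 6·t², so S_0'(2) = 8. On the right, S_1'(2) = b, so b = 8.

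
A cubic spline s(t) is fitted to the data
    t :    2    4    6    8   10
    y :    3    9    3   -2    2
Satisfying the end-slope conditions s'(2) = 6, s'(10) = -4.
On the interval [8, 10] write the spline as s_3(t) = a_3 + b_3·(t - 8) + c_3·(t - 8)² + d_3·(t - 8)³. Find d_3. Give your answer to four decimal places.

Write σ_i for s''(x_i). With h_i = 2, 2, 2, 2 and divided differences Δ_i = 3, -3, -5/2, 2, the continuity of s' gives the tridiagonal system
  2·σ_0 + 8·σ_1 + 2·σ_2 = 6(Δ_1 - Δ_0) = -36
  2·σ_1 + 8·σ_2 + 2·σ_3 = 6(Δ_2 - Δ_1) = 3
  2·σ_2 + 8·σ_3 + 2·σ_4 = 6(Δ_3 - Δ_2) = 27
Clamped end conditions give two more equations: 2h_0·σ_0 + h_0·σ_1 = 6(Δ_0 - s'(2)) = -18 and h_3·σ_3 + 2h_3·σ_4 = 6(s'(10) - Δ_3) = -36.
Solving: σ_0 = -293/112, σ_1 = -211/56, σ_2 = -5/16, σ_3 = 365/56, σ_4 = -1373/112.
On [8, 10], with s_3(t) = a_3 + b_3·(t - 8) + c_3·(t - 8)² + d_3·(t - 8)³: c_3 = σ_3/2 = 365/112, d_3 = (σ_4 - σ_3)/(6h_3) = -701/448, b_3 = Δ_3 - h_3(2σ_3 + σ_4)/6 = 195/112.

-1.5647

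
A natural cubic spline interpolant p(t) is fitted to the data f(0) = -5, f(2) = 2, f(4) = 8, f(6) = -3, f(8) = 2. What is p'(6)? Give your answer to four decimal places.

-2.9821

Write m_i for p''(x_i). With h_i = 2, 2, 2, 2 and divided differences Δ_i = 7/2, 3, -11/2, 5/2, the continuity of p' gives the tridiagonal system
  2·m_0 + 8·m_1 + 2·m_2 = 6(Δ_1 - Δ_0) = -3
  2·m_1 + 8·m_2 + 2·m_3 = 6(Δ_2 - Δ_1) = -51
  2·m_2 + 8·m_3 + 2·m_4 = 6(Δ_3 - Δ_2) = 48
Natural end conditions: m_0 = m_4 = 0.
Hence m_0 = 0, m_1 = 207/112, m_2 = -249/28, m_3 = 921/112, m_4 = 0.
On [6, 8], p'(t) = b_3 + 2c_3·(t - 6) + 3d_3·(t - 6)² with b_3 = Δ_3 - h_3(2m_3 + m_4)/6 = -167/56, c_3 = m_3/2 = 921/224, d_3 = (m_4 - m_3)/(6h_3) = -307/448. So p'(6) = -167/56.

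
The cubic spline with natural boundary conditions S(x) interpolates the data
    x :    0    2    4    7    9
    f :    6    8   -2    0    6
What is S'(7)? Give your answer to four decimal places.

2.9690

Let M_i = S''(x_i). Step sizes h_i = 2, 2, 3, 2; slopes of the chords Δ_i = (y_(i+1) - y_i)/h_i = 1, -5, 2/3, 3.
  2·M_0 + 8·M_1 + 2·M_2 = 6(Δ_1 - Δ_0) = -36
  2·M_1 + 10·M_2 + 3·M_3 = 6(Δ_2 - Δ_1) = 34
  3·M_2 + 10·M_3 + 2·M_4 = 6(Δ_3 - Δ_2) = 14
Natural end conditions: M_0 = M_4 = 0.
Forward elimination and back-substitution give M_0 = 0, M_1 = -242/43, M_2 = 194/43, M_3 = 2/43, M_4 = 0.
On [7, 9], S'(x) = b_3 + 2c_3·(x - 7) + 3d_3·(x - 7)² with b_3 = Δ_3 - h_3(2M_3 + M_4)/6 = 383/129, c_3 = M_3/2 = 1/43, d_3 = (M_4 - M_3)/(6h_3) = -1/258. So S'(7) = 383/129.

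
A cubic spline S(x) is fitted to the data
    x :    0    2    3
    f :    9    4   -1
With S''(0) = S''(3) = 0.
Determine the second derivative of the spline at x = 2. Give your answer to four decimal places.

-2.5000

With M_i denoting the second derivative at x_i, h_i = 2, 1, and Δ_i = (y_(i+1) − y_i)/h_i = -5/2, -5:
  2·M_0 + 6·M_1 + 1·M_2 = 6(Δ_1 - Δ_0) = -15
Natural end conditions: M_0 = M_2 = 0.
Solving: M_0 = 0, M_1 = -5/2, M_2 = 0.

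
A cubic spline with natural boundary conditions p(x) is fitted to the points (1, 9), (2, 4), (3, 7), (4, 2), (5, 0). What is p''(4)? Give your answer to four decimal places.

Let m_i = p''(x_i). Step sizes h_i = 1, 1, 1, 1; slopes of the chords Δ_i = (y_(i+1) - y_i)/h_i = -5, 3, -5, -2.
  1·m_0 + 4·m_1 + 1·m_2 = 6(Δ_1 - Δ_0) = 48
  1·m_1 + 4·m_2 + 1·m_3 = 6(Δ_2 - Δ_1) = -48
  1·m_2 + 4·m_3 + 1·m_4 = 6(Δ_3 - Δ_2) = 18
Natural end conditions: m_0 = m_4 = 0.
Solving: m_0 = 0, m_1 = 465/28, m_2 = -129/7, m_3 = 255/28, m_4 = 0.

9.1071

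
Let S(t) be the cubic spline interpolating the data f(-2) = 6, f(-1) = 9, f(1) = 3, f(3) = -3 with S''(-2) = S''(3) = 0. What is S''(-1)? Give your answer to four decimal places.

Write M_i for S''(x_i). With h_i = 1, 2, 2 and divided differences Δ_i = 3, -3, -3, the continuity of S' gives the tridiagonal system
  1·M_0 + 6·M_1 + 2·M_2 = 6(Δ_1 - Δ_0) = -36
  2·M_1 + 8·M_2 + 2·M_3 = 6(Δ_2 - Δ_1) = 0
Natural end conditions: M_0 = M_3 = 0.
Forward elimination and back-substitution give M_0 = 0, M_1 = -72/11, M_2 = 18/11, M_3 = 0.

-6.5455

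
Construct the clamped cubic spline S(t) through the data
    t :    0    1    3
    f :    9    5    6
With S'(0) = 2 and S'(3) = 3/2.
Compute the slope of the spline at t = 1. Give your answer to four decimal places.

Put M_i = S'' at the i-th knot. Here h = (1, 2) and Δ = (-4, 1/2), so the interior equations h_(i-1)·M_(i-1) + 2(h_(i-1)+h_i)·M_i + h_i·M_(i+1) = 6(Δ_i − Δ_(i-1)) read
  1·M_0 + 6·M_1 + 2·M_2 = 6(Δ_1 - Δ_0) = 27
Clamped end conditions give two more equations: 2h_0·M_0 + h_0·M_1 = 6(Δ_0 - S'(0)) = -36 and h_1·M_1 + 2h_1·M_2 = 6(S'(3) - Δ_1) = 6.
Forward elimination and back-substitution give M_0 = -68/3, M_1 = 28/3, M_2 = -19/6.
On [1, 3], S'(t) = b_1 + 2c_1·(t - 1) + 3d_1·(t - 1)² with b_1 = Δ_1 - h_1(2M_1 + M_2)/6 = -14/3, c_1 = M_1/2 = 14/3, d_1 = (M_2 - M_1)/(6h_1) = -25/24. So S'(1) = -14/3.

-4.6667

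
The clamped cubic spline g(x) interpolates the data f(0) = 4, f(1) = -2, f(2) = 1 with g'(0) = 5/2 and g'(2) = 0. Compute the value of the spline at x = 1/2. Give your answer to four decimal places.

1.6719

Put m_i = g'' at the i-th knot. Here h = (1, 1) and Δ = (-6, 3), so the interior equations h_(i-1)·m_(i-1) + 2(h_(i-1)+h_i)·m_i + h_i·m_(i+1) = 6(Δ_i − Δ_(i-1)) read
  1·m_0 + 4·m_1 + 1·m_2 = 6(Δ_1 - Δ_0) = 54
Clamped end conditions give two more equations: 2h_0·m_0 + h_0·m_1 = 6(Δ_0 - g'(0)) = -51 and h_1·m_1 + 2h_1·m_2 = 6(g'(2) - Δ_1) = -18.
Solving the tridiagonal system: m_0 = -161/4, m_1 = 59/2, m_2 = -95/4.
On [0, 1], g(x) = 4 + 5/2·x - 161/8·x² + 93/8·x³.
With x = 1/2: g(1/2) = 107/64.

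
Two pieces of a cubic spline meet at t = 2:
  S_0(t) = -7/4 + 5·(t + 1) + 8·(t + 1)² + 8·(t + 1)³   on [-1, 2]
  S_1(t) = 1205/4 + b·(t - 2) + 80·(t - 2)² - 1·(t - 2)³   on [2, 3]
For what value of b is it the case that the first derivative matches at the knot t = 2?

S_0'(t) = 5 + 16·(t + 1) + 24·(t + 1)², so S_0'(2) = 269. On the right, S_1'(2) = b, so b = 269.

269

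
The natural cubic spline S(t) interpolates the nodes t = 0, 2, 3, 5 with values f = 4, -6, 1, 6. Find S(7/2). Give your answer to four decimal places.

With σ_i denoting the second derivative at x_i, h_i = 2, 1, 2, and Δ_i = (y_(i+1) − y_i)/h_i = -5, 7, 5/2:
  2·σ_0 + 6·σ_1 + 1·σ_2 = 6(Δ_1 - Δ_0) = 72
  1·σ_1 + 6·σ_2 + 2·σ_3 = 6(Δ_2 - Δ_1) = -27
Natural end conditions: σ_0 = σ_3 = 0.
Forward elimination and back-substitution give σ_0 = 0, σ_1 = 459/35, σ_2 = -234/35, σ_3 = 0.
On [3, 5], S(t) = 1 + 487/70·(t - 3) - 117/35·(t - 3)² + 39/70·(t - 3)³.
With (t - 3) = 1/2: S(7/2) = 297/80.

3.7125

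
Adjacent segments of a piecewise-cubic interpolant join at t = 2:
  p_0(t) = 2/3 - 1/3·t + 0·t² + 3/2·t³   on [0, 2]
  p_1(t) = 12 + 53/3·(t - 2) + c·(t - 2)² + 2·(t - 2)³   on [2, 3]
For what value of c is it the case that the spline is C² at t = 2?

p_0''(t) = 0 + 9·t, so p_0''(2) = 18. On the right, p_1''(2) = 2c, so c = 9.

9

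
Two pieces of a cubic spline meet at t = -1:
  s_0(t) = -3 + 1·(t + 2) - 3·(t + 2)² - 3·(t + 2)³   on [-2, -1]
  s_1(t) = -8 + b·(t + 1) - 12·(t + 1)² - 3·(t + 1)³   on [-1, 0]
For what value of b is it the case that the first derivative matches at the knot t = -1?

s_0'(t) = 1 - 6·(t + 2) - 9·(t + 2)², so s_0'(-1) = -14. On the right, s_1'(-1) = b, so b = -14.

-14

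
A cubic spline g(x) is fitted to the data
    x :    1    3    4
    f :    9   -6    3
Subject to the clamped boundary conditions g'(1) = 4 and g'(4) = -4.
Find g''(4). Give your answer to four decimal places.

Put σ_i = g'' at the i-th knot. Here h = (2, 1) and Δ = (-15/2, 9), so the interior equations h_(i-1)·σ_(i-1) + 2(h_(i-1)+h_i)·σ_i + h_i·σ_(i+1) = 6(Δ_i − Δ_(i-1)) read
  2·σ_0 + 6·σ_1 + 1·σ_2 = 6(Δ_1 - Δ_0) = 99
Clamped end conditions give two more equations: 2h_0·σ_0 + h_0·σ_1 = 6(Δ_0 - g'(1)) = -69 and h_1·σ_1 + 2h_1·σ_2 = 6(g'(4) - Δ_1) = -78.
Solving: σ_0 = -437/12, σ_1 = 115/3, σ_2 = -349/6.

-58.1667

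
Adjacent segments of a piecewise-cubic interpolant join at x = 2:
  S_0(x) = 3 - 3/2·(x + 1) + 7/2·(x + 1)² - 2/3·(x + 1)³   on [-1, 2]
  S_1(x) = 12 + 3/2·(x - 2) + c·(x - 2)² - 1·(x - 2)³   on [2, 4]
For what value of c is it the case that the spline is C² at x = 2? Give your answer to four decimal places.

-2.5000

S_0''(x) = 7 - 4·(x + 1), so S_0''(2) = -5. On the right, S_1''(2) = 2c, so c = -5/2.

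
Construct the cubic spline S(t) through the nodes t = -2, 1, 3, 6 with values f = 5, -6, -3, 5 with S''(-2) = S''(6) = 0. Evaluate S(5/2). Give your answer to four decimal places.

-4.2500

With m_i denoting the second derivative at x_i, h_i = 3, 2, 3, and Δ_i = (y_(i+1) − y_i)/h_i = -11/3, 3/2, 8/3:
  3·m_0 + 10·m_1 + 2·m_2 = 6(Δ_1 - Δ_0) = 31
  2·m_1 + 10·m_2 + 3·m_3 = 6(Δ_2 - Δ_1) = 7
Natural end conditions: m_0 = m_3 = 0.
Hence m_0 = 0, m_1 = 37/12, m_2 = 1/12, m_3 = 0.
On [1, 3], S(t) = -6 - 7/12·(t - 1) + 37/24·(t - 1)² - 1/4·(t - 1)³.
With (t - 1) = 3/2: S(5/2) = -17/4.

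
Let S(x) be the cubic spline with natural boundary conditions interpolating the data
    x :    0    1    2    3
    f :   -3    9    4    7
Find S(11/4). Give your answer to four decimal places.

5.4844

With M_i denoting the second derivative at x_i, h_i = 1, 1, 1, and Δ_i = (y_(i+1) − y_i)/h_i = 12, -5, 3:
  1·M_0 + 4·M_1 + 1·M_2 = 6(Δ_1 - Δ_0) = -102
  1·M_1 + 4·M_2 + 1·M_3 = 6(Δ_2 - Δ_1) = 48
Natural end conditions: M_0 = M_3 = 0.
Solving: M_0 = 0, M_1 = -152/5, M_2 = 98/5, M_3 = 0.
On [2, 3], S(x) = 4 - 53/15·(x - 2) + 49/5·(x - 2)² - 49/15·(x - 2)³.
With (x - 2) = 3/4: S(11/4) = 351/64.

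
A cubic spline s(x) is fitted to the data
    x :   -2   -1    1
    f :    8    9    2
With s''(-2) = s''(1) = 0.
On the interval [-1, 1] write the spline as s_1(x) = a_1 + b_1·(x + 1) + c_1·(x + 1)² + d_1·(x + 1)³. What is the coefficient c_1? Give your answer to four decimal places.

-2.2500

With M_i denoting the second derivative at x_i, h_i = 1, 2, and Δ_i = (y_(i+1) − y_i)/h_i = 1, -7/2:
  1·M_0 + 6·M_1 + 2·M_2 = 6(Δ_1 - Δ_0) = -27
Natural end conditions: M_0 = M_2 = 0.
Forward elimination and back-substitution give M_0 = 0, M_1 = -9/2, M_2 = 0.
On [-1, 1], with s_1(x) = a_1 + b_1·(x + 1) + c_1·(x + 1)² + d_1·(x + 1)³: c_1 = M_1/2 = -9/4, d_1 = (M_2 - M_1)/(6h_1) = 3/8, b_1 = Δ_1 - h_1(2M_1 + M_2)/6 = -1/2.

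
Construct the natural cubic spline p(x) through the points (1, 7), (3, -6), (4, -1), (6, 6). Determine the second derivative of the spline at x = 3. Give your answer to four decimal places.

Let σ_i = p''(x_i). Step sizes h_i = 2, 1, 2; slopes of the chords Δ_i = (y_(i+1) - y_i)/h_i = -13/2, 5, 7/2.
  2·σ_0 + 6·σ_1 + 1·σ_2 = 6(Δ_1 - Δ_0) = 69
  1·σ_1 + 6·σ_2 + 2·σ_3 = 6(Δ_2 - Δ_1) = -9
Natural end conditions: σ_0 = σ_3 = 0.
Solving the tridiagonal system: σ_0 = 0, σ_1 = 423/35, σ_2 = -123/35, σ_3 = 0.

12.0857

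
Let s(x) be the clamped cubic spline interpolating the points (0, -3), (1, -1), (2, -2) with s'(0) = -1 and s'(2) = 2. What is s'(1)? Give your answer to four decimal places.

Let M_i = s''(x_i). Step sizes h_i = 1, 1; slopes of the chords Δ_i = (y_(i+1) - y_i)/h_i = 2, -1.
  1·M_0 + 4·M_1 + 1·M_2 = 6(Δ_1 - Δ_0) = -18
Clamped end conditions give two more equations: 2h_0·M_0 + h_0·M_1 = 6(Δ_0 - s'(0)) = 18 and h_1·M_1 + 2h_1·M_2 = 6(s'(2) - Δ_1) = 18.
Forward elimination and back-substitution give M_0 = 15, M_1 = -12, M_2 = 15.
On [1, 2], s'(x) = b_1 + 2c_1·(x - 1) + 3d_1·(x - 1)² with b_1 = Δ_1 - h_1(2M_1 + M_2)/6 = 1/2, c_1 = M_1/2 = -6, d_1 = (M_2 - M_1)/(6h_1) = 9/2. So s'(1) = 1/2.

0.5000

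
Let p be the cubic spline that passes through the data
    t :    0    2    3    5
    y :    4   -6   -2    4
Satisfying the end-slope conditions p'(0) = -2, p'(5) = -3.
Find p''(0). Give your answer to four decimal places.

With M_i denoting the second derivative at x_i, h_i = 2, 1, 2, and Δ_i = (y_(i+1) − y_i)/h_i = -5, 4, 3:
  2·M_0 + 6·M_1 + 1·M_2 = 6(Δ_1 - Δ_0) = 54
  1·M_1 + 6·M_2 + 2·M_3 = 6(Δ_2 - Δ_1) = -6
Clamped end conditions give two more equations: 2h_0·M_0 + h_0·M_1 = 6(Δ_0 - p'(0)) = -18 and h_2·M_2 + 2h_2·M_3 = 6(p'(5) - Δ_2) = -36.
Solving the tridiagonal system: M_0 = -173/16, M_1 = 101/8, M_2 = -1/8, M_3 = -143/16.

-10.8125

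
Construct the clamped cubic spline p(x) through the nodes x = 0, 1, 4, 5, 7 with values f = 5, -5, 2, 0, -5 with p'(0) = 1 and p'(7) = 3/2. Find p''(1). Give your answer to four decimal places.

18.2545

Let σ_i = p''(x_i). Step sizes h_i = 1, 3, 1, 2; slopes of the chords Δ_i = (y_(i+1) - y_i)/h_i = -10, 7/3, -2, -5/2.
  1·σ_0 + 8·σ_1 + 3·σ_2 = 6(Δ_1 - Δ_0) = 74
  3·σ_1 + 8·σ_2 + 1·σ_3 = 6(Δ_2 - Δ_1) = -26
  1·σ_2 + 6·σ_3 + 2·σ_4 = 6(Δ_3 - Δ_2) = -3
Clamped end conditions give two more equations: 2h_0·σ_0 + h_0·σ_1 = 6(Δ_0 - p'(0)) = -66 and h_3·σ_3 + 2h_3·σ_4 = 6(p'(7) - Δ_3) = 24.
Solving the tridiagonal system: σ_0 = -2317/55, σ_1 = 1004/55, σ_2 = -329/33, σ_3 = -166/165, σ_4 = 1073/165.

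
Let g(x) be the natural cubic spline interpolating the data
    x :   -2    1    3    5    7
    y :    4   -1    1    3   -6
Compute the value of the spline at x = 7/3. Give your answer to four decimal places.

Let M_i = g''(x_i). Step sizes h_i = 3, 2, 2, 2; slopes of the chords Δ_i = (y_(i+1) - y_i)/h_i = -5/3, 1, 1, -9/2.
  3·M_0 + 10·M_1 + 2·M_2 = 6(Δ_1 - Δ_0) = 16
  2·M_1 + 8·M_2 + 2·M_3 = 6(Δ_2 - Δ_1) = 0
  2·M_2 + 8·M_3 + 2·M_4 = 6(Δ_3 - Δ_2) = -33
Natural end conditions: M_0 = M_4 = 0.
Solving: M_0 = 0, M_1 = 207/142, M_2 = 101/142, M_3 = -611/142, M_4 = 0.
On [1, 3], g(x) = -1 - 89/426·(x - 1) + 207/284·(x - 1)² - 53/852·(x - 1)³.
With (x - 1) = 4/3: g(7/3) = -749/5751.

-0.1302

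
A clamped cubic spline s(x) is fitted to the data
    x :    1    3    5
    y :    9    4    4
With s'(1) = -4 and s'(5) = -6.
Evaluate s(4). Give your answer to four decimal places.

Put σ_i = s'' at the i-th knot. Here h = (2, 2) and Δ = (-5/2, 0), so the interior equations h_(i-1)·σ_(i-1) + 2(h_(i-1)+h_i)·σ_i + h_i·σ_(i+1) = 6(Δ_i − Δ_(i-1)) read
  2·σ_0 + 8·σ_1 + 2·σ_2 = 6(Δ_1 - Δ_0) = 15
Clamped end conditions give two more equations: 2h_0·σ_0 + h_0·σ_1 = 6(Δ_0 - s'(1)) = 9 and h_1·σ_1 + 2h_1·σ_2 = 6(s'(5) - Δ_1) = -36.
Solving: σ_0 = -1/8, σ_1 = 19/4, σ_2 = -91/8.
On [3, 5], s(x) = 4 + 5/8·(x - 3) + 19/8·(x - 3)² - 43/32·(x - 3)³.
With (x - 3) = 1: s(4) = 181/32.

5.6563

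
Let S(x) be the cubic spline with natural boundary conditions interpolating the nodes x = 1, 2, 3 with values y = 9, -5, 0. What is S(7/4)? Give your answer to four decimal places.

Write m_i for S''(x_i). With h_i = 1, 1 and divided differences Δ_i = -14, 5, the continuity of S' gives the tridiagonal system
  1·m_0 + 4·m_1 + 1·m_2 = 6(Δ_1 - Δ_0) = 114
Natural end conditions: m_0 = m_2 = 0.
Forward elimination and back-substitution give m_0 = 0, m_1 = 57/2, m_2 = 0.
On [1, 2], S(x) = 9 - 75/4·(x - 1) + 0·(x - 1)² + 19/4·(x - 1)³.
With (x - 1) = 3/4: S(7/4) = -783/256.

-3.0586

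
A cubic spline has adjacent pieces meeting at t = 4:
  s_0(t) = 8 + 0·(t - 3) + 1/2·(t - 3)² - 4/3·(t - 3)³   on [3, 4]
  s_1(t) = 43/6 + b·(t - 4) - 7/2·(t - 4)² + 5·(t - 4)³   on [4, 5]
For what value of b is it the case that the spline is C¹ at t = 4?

s_0'(t) = 0 + 1·(t - 3) - 4·(t - 3)², so s_0'(4) = -3. On the right, s_1'(4) = b, so b = -3.

-3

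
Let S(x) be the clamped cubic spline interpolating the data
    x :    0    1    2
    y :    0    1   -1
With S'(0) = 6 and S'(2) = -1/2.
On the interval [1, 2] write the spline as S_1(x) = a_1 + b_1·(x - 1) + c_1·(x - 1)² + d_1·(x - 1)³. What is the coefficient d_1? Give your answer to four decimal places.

Let M_i = S''(x_i). Step sizes h_i = 1, 1; slopes of the chords Δ_i = (y_(i+1) - y_i)/h_i = 1, -2.
  1·M_0 + 4·M_1 + 1·M_2 = 6(Δ_1 - Δ_0) = -18
Clamped end conditions give two more equations: 2h_0·M_0 + h_0·M_1 = 6(Δ_0 - S'(0)) = -30 and h_1·M_1 + 2h_1·M_2 = 6(S'(2) - Δ_1) = 9.
Forward elimination and back-substitution give M_0 = -55/4, M_1 = -5/2, M_2 = 23/4.
On [1, 2], with S_1(x) = a_1 + b_1·(x - 1) + c_1·(x - 1)² + d_1·(x - 1)³: c_1 = M_1/2 = -5/4, d_1 = (M_2 - M_1)/(6h_1) = 11/8, b_1 = Δ_1 - h_1(2M_1 + M_2)/6 = -17/8.

1.3750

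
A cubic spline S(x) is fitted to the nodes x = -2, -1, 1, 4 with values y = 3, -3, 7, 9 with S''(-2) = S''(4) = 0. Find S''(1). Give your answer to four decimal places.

-5.1429

With M_i denoting the second derivative at x_i, h_i = 1, 2, 3, and Δ_i = (y_(i+1) − y_i)/h_i = -6, 5, 2/3:
  1·M_0 + 6·M_1 + 2·M_2 = 6(Δ_1 - Δ_0) = 66
  2·M_1 + 10·M_2 + 3·M_3 = 6(Δ_2 - Δ_1) = -26
Natural end conditions: M_0 = M_3 = 0.
Hence M_0 = 0, M_1 = 89/7, M_2 = -36/7, M_3 = 0.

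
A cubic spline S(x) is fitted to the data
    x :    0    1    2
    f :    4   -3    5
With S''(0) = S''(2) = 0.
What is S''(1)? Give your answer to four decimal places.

22.5000

Put m_i = S'' at the i-th knot. Here h = (1, 1) and Δ = (-7, 8), so the interior equations h_(i-1)·m_(i-1) + 2(h_(i-1)+h_i)·m_i + h_i·m_(i+1) = 6(Δ_i − Δ_(i-1)) read
  1·m_0 + 4·m_1 + 1·m_2 = 6(Δ_1 - Δ_0) = 90
Natural end conditions: m_0 = m_2 = 0.
Solving: m_0 = 0, m_1 = 45/2, m_2 = 0.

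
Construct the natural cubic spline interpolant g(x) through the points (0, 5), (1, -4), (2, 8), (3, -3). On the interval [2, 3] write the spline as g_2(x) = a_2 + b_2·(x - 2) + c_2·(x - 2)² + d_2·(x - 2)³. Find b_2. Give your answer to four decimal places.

4.0667

Let M_i = g''(x_i). Step sizes h_i = 1, 1, 1; slopes of the chords Δ_i = (y_(i+1) - y_i)/h_i = -9, 12, -11.
  1·M_0 + 4·M_1 + 1·M_2 = 6(Δ_1 - Δ_0) = 126
  1·M_1 + 4·M_2 + 1·M_3 = 6(Δ_2 - Δ_1) = -138
Natural end conditions: M_0 = M_3 = 0.
Solving the tridiagonal system: M_0 = 0, M_1 = 214/5, M_2 = -226/5, M_3 = 0.
On [2, 3], with g_2(x) = a_2 + b_2·(x - 2) + c_2·(x - 2)² + d_2·(x - 2)³: c_2 = M_2/2 = -113/5, d_2 = (M_3 - M_2)/(6h_2) = 113/15, b_2 = Δ_2 - h_2(2M_2 + M_3)/6 = 61/15.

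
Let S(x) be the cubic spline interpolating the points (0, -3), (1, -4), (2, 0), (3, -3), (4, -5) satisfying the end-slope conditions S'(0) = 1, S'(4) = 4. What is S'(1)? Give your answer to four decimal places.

1.5893

Put M_i = S'' at the i-th knot. Here h = (1, 1, 1, 1) and Δ = (-1, 4, -3, -2), so the interior equations h_(i-1)·M_(i-1) + 2(h_(i-1)+h_i)·M_i + h_i·M_(i+1) = 6(Δ_i − Δ_(i-1)) read
  1·M_0 + 4·M_1 + 1·M_2 = 6(Δ_1 - Δ_0) = 30
  1·M_1 + 4·M_2 + 1·M_3 = 6(Δ_2 - Δ_1) = -42
  1·M_2 + 4·M_3 + 1·M_4 = 6(Δ_3 - Δ_2) = 6
Clamped end conditions give two more equations: 2h_0·M_0 + h_0·M_1 = 6(Δ_0 - S'(0)) = -12 and h_3·M_3 + 2h_3·M_4 = 6(S'(4) - Δ_3) = 36.
Solving the tridiagonal system: M_0 = -369/28, M_1 = 201/14, M_2 = -57/4, M_3 = 9/14, M_4 = 495/28.
On [1, 2], S'(x) = b_1 + 2c_1·(x - 1) + 3d_1·(x - 1)² with b_1 = Δ_1 - h_1(2M_1 + M_2)/6 = 89/56, c_1 = M_1/2 = 201/28, d_1 = (M_2 - M_1)/(6h_1) = -267/56. So S'(1) = 89/56.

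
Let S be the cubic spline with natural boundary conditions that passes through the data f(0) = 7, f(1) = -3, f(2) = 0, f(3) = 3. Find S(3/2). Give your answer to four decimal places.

Let M_i = S''(x_i). Step sizes h_i = 1, 1, 1; slopes of the chords Δ_i = (y_(i+1) - y_i)/h_i = -10, 3, 3.
  1·M_0 + 4·M_1 + 1·M_2 = 6(Δ_1 - Δ_0) = 78
  1·M_1 + 4·M_2 + 1·M_3 = 6(Δ_2 - Δ_1) = 0
Natural end conditions: M_0 = M_3 = 0.
Forward elimination and back-substitution give M_0 = 0, M_1 = 104/5, M_2 = -26/5, M_3 = 0.
On [1, 2], S(x) = -3 - 46/15·(x - 1) + 52/5·(x - 1)² - 13/3·(x - 1)³.
With (x - 1) = 1/2: S(3/2) = -99/40.

-2.4750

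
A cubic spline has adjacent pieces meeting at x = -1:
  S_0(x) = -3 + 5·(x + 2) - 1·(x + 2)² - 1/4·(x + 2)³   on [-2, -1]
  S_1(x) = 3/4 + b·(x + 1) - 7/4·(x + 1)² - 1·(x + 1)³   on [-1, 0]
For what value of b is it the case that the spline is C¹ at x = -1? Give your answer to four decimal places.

2.2500

S_0'(x) = 5 - 2·(x + 2) - 3/4·(x + 2)², so S_0'(-1) = 9/4. On the right, S_1'(-1) = b, so b = 9/4.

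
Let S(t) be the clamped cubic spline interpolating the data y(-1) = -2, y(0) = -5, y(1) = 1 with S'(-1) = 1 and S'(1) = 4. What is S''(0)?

Let M_i = S''(x_i). Step sizes h_i = 1, 1; slopes of the chords Δ_i = (y_(i+1) - y_i)/h_i = -3, 6.
  1·M_0 + 4·M_1 + 1·M_2 = 6(Δ_1 - Δ_0) = 54
Clamped end conditions give two more equations: 2h_0·M_0 + h_0·M_1 = 6(Δ_0 - S'(-1)) = -24 and h_1·M_1 + 2h_1·M_2 = 6(S'(1) - Δ_1) = -12.
Solving the tridiagonal system: M_0 = -24, M_1 = 24, M_2 = -18.

24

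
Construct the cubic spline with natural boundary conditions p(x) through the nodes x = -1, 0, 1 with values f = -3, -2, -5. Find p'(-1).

Write M_i for p''(x_i). With h_i = 1, 1 and divided differences Δ_i = 1, -3, the continuity of p' gives the tridiagonal system
  1·M_0 + 4·M_1 + 1·M_2 = 6(Δ_1 - Δ_0) = -24
Natural end conditions: M_0 = M_2 = 0.
Hence M_0 = 0, M_1 = -6, M_2 = 0.
On [-1, 0], p'(x) = b_0 + 2c_0·(x + 1) + 3d_0·(x + 1)² with b_0 = Δ_0 - h_0(2M_0 + M_1)/6 = 2, c_0 = M_0/2 = 0, d_0 = (M_1 - M_0)/(6h_0) = -1. So p'(-1) = 2.

2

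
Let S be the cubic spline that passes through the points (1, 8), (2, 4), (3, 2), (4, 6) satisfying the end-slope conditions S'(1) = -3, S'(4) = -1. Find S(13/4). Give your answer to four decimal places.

3.0750

With M_i denoting the second derivative at x_i, h_i = 1, 1, 1, and Δ_i = (y_(i+1) − y_i)/h_i = -4, -2, 4:
  1·M_0 + 4·M_1 + 1·M_2 = 6(Δ_1 - Δ_0) = 12
  1·M_1 + 4·M_2 + 1·M_3 = 6(Δ_2 - Δ_1) = 36
Clamped end conditions give two more equations: 2h_0·M_0 + h_0·M_1 = 6(Δ_0 - S'(1)) = -6 and h_2·M_2 + 2h_2·M_3 = 6(S'(4) - Δ_2) = -30.
Hence M_0 = -46/15, M_1 = 2/15, M_2 = 218/15, M_3 = -334/15.
On [3, 4], S(t) = 2 + 43/15·(t - 3) + 109/15·(t - 3)² - 92/15·(t - 3)³.
With (t - 3) = 1/4: S(13/4) = 123/40.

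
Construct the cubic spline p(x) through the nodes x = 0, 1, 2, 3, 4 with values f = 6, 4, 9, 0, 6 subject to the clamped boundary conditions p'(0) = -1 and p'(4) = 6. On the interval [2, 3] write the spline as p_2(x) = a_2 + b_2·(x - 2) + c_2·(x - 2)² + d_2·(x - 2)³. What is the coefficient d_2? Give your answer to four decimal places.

Let σ_i = p''(x_i). Step sizes h_i = 1, 1, 1, 1; slopes of the chords Δ_i = (y_(i+1) - y_i)/h_i = -2, 5, -9, 6.
  1·σ_0 + 4·σ_1 + 1·σ_2 = 6(Δ_1 - Δ_0) = 42
  1·σ_1 + 4·σ_2 + 1·σ_3 = 6(Δ_2 - Δ_1) = -84
  1·σ_2 + 4·σ_3 + 1·σ_4 = 6(Δ_3 - Δ_2) = 90
Clamped end conditions give two more equations: 2h_0·σ_0 + h_0·σ_1 = 6(Δ_0 - p'(0)) = -6 and h_3·σ_3 + 2h_3·σ_4 = 6(p'(4) - Δ_3) = 0.
Forward elimination and back-substitution give σ_0 = -407/28, σ_1 = 323/14, σ_2 = -143/4, σ_3 = 503/14, σ_4 = -503/28.
On [2, 3], with p_2(x) = a_2 + b_2·(x - 2) + c_2·(x - 2)² + d_2·(x - 2)³: c_2 = σ_2/2 = -143/8, d_2 = (σ_3 - σ_2)/(6h_2) = 669/56, b_2 = Δ_2 - h_2(2σ_2 + σ_3)/6 = -43/14.

11.9464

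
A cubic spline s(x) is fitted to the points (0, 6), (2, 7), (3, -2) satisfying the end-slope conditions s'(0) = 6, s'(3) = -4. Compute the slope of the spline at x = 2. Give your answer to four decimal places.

Let M_i = s''(x_i). Step sizes h_i = 2, 1; slopes of the chords Δ_i = (y_(i+1) - y_i)/h_i = 1/2, -9.
  2·M_0 + 6·M_1 + 1·M_2 = 6(Δ_1 - Δ_0) = -57
Clamped end conditions give two more equations: 2h_0·M_0 + h_0·M_1 = 6(Δ_0 - s'(0)) = -33 and h_1·M_1 + 2h_1·M_2 = 6(s'(3) - Δ_1) = 30.
Hence M_0 = -25/12, M_1 = -37/3, M_2 = 127/6.
On [2, 3], s'(x) = b_1 + 2c_1·(x - 2) + 3d_1·(x - 2)² with b_1 = Δ_1 - h_1(2M_1 + M_2)/6 = -101/12, c_1 = M_1/2 = -37/6, d_1 = (M_2 - M_1)/(6h_1) = 67/12. So s'(2) = -101/12.

-8.4167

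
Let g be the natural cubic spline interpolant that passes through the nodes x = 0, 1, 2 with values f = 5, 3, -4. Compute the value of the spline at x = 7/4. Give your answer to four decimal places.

-1.9570

Let M_i = g''(x_i). Step sizes h_i = 1, 1; slopes of the chords Δ_i = (y_(i+1) - y_i)/h_i = -2, -7.
  1·M_0 + 4·M_1 + 1·M_2 = 6(Δ_1 - Δ_0) = -30
Natural end conditions: M_0 = M_2 = 0.
Solving the tridiagonal system: M_0 = 0, M_1 = -15/2, M_2 = 0.
On [1, 2], g(x) = 3 - 9/2·(x - 1) - 15/4·(x - 1)² + 5/4·(x - 1)³.
With (x - 1) = 3/4: g(7/4) = -501/256.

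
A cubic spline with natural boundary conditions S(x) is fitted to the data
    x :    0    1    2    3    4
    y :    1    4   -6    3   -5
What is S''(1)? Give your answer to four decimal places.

Let σ_i = S''(x_i). Step sizes h_i = 1, 1, 1, 1; slopes of the chords Δ_i = (y_(i+1) - y_i)/h_i = 3, -10, 9, -8.
  1·σ_0 + 4·σ_1 + 1·σ_2 = 6(Δ_1 - Δ_0) = -78
  1·σ_1 + 4·σ_2 + 1·σ_3 = 6(Δ_2 - Δ_1) = 114
  1·σ_2 + 4·σ_3 + 1·σ_4 = 6(Δ_3 - Δ_2) = -102
Natural end conditions: σ_0 = σ_4 = 0.
Forward elimination and back-substitution give σ_0 = 0, σ_1 = -216/7, σ_2 = 318/7, σ_3 = -258/7, σ_4 = 0.

-30.8571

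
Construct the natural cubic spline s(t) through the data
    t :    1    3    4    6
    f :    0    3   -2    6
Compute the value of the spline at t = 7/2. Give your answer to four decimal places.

0.3661

Write m_i for s''(x_i). With h_i = 2, 1, 2 and divided differences Δ_i = 3/2, -5, 4, the continuity of s' gives the tridiagonal system
  2·m_0 + 6·m_1 + 1·m_2 = 6(Δ_1 - Δ_0) = -39
  1·m_1 + 6·m_2 + 2·m_3 = 6(Δ_2 - Δ_1) = 54
Natural end conditions: m_0 = m_3 = 0.
Hence m_0 = 0, m_1 = -288/35, m_2 = 363/35, m_3 = 0.
On [3, 4], s(t) = 3 - 279/70·(t - 3) - 144/35·(t - 3)² + 31/10·(t - 3)³.
With (t - 3) = 1/2: s(7/2) = 41/112.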